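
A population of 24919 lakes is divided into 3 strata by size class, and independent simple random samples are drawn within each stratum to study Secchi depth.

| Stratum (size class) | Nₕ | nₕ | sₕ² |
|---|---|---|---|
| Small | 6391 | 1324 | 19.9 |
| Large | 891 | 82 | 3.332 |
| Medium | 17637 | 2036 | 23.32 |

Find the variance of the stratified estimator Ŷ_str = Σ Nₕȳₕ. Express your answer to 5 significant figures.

3.6676 × 10^6

Var(Ŷ_str) = Σₕ Nₕ²(1 − fₕ)sₕ²/nₕ.
Small: 6391²·(1 − 1324/6391)·19.9/1324 = 486726.3.
Large: 891²·(1 − 82/891)·3.332/82 = 29289.865.
Medium: 17637²·(1 − 2036/17637)·23.32/2036 = 3.151577 × 10^6.
Sum = 3.6675932 × 10^6.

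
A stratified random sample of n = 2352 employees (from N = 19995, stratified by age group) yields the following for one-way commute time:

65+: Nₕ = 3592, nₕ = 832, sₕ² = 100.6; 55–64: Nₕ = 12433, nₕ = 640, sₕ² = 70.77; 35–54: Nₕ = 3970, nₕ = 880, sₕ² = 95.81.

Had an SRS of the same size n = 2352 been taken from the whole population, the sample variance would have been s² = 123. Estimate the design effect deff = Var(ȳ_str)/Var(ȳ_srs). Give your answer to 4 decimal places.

Var(ȳ_str) = Σ Wₕ²(1−fₕ)sₕ²/nₕ with Wₕ = Nₕ/19995:
  65+: (3592/19995)²·(1−832/3592)·100.6/832 = 0.0029983149
  55–64: (12433/19995)²·(1−640/12433)·70.77/640 = 0.040553341
  35–54: (3970/19995)²·(1−880/3970)·95.81/880 = 0.0033406758
  → Var(ȳ_str) = 0.046892332.
Var(ȳ_srs) = (1 − 2352/19995)·123/2352 = 0.04614438.
deff = 0.046892332 / 0.04614438 = 1.0162.

1.0162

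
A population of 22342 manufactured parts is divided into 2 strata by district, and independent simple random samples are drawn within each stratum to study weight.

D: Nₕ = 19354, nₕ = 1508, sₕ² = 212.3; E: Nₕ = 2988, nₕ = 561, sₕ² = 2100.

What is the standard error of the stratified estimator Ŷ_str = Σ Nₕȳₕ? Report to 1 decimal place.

Var(Ŷ_str) = Σₕ Nₕ²(1 − fₕ)sₕ²/nₕ.
D: 19354²·(1 − 1508/19354)·212.3/1508 = 4.8625074 × 10^7.
E: 2988²·(1 − 561/2988)·2100/561 = 2.714606 × 10^7.
Sum = 7.5771134 × 10^7.
SE = √(7.5771134 × 10^7) = 8704.7.

8704.7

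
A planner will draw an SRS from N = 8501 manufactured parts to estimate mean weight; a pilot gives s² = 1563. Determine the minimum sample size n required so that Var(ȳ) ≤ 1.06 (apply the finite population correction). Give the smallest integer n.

1257

Without fpc, n₀ = s²/D = 1563/1.06 = 1474.5283.
With fpc, (1 − n/N)·s²/n ≤ D requires n ≥ n₀/(1 + n₀/N) = 1474.5283/(1 + 1474.5283/8501) = 1256.5716.
Rounding up, n = 1257.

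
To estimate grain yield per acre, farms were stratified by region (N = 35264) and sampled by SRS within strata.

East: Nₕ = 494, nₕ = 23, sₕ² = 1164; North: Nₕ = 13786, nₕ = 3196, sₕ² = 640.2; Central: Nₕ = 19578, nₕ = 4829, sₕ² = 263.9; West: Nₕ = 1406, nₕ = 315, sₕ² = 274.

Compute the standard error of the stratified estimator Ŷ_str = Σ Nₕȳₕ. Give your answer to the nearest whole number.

Var(Ŷ_str) = Σₕ Nₕ²(1 − fₕ)sₕ²/nₕ.
East: 494²·(1 − 23/494)·1164/23 = 1.1775328 × 10^7.
North: 13786²·(1 − 3196/13786)·640.2/3196 = 2.9244428 × 10^7.
Central: 19578²·(1 − 4829/19578)·263.9/4829 = 1.5780221 × 10^7.
West: 1406²·(1 − 315/1406)·274/315 = 1.3342895 × 10^6.
Sum = 5.8134267 × 10^7.
SE = √(5.8134267 × 10^7) = 7625.

7625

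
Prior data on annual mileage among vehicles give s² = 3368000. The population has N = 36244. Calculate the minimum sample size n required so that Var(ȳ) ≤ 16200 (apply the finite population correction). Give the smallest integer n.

Without fpc, n₀ = s²/D = 3368000/16200 = 207.9012.
With fpc, (1 − n/N)·s²/n ≤ D requires n ≥ n₀/(1 + n₀/N) = 207.9012/(1 + 207.9012/36244) = 206.7154.
Rounding up, n = 207.

207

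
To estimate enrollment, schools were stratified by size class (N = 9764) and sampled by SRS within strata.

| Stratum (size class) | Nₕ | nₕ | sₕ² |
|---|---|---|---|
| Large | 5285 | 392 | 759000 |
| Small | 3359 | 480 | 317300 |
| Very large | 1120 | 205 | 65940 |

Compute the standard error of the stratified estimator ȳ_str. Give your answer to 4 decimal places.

24.4071

Var(ȳ_str) = Σₕ Wₕ²(1 − fₕ)sₕ²/nₕ with Wₕ = Nₕ/N, N = 9764.
Large: Wₕ = 0.54127407; term = 0.54127407²·(1 − 0.07417219)·759000/392 = 525.19475.
Small: Wₕ = 0.34401884; term = 0.34401884²·(1 − 0.14289967)·317300/480 = 67.054042.
Very large: Wₕ = 0.11470709; term = 0.11470709²·(1 − 0.18303571)·65940/205 = 3.4576311.
Sum = 595.70642.
SE = √(595.70642) = 24.4071.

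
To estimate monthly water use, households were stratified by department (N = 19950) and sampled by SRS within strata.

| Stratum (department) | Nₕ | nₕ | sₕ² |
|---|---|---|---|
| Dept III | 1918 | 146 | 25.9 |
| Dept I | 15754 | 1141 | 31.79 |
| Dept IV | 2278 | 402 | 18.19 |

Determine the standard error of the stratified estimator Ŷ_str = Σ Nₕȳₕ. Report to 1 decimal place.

2685.2

Var(Ŷ_str) = Σₕ Nₕ²(1 − fₕ)sₕ²/nₕ.
Dept III: 1918²·(1 − 146/1918)·25.9/146 = 602919.36.
Dept I: 15754²·(1 − 1141/15754)·31.79/1141 = 6.4140909 × 10^6.
Dept IV: 2278²·(1 − 402/2278)·18.19/402 = 193371.83.
Sum = 7.2103821 × 10^6.
SE = √(7.2103821 × 10^6) = 2685.2.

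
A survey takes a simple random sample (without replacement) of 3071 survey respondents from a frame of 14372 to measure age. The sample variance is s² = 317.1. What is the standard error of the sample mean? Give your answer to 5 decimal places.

0.28494

Under SRS without replacement, Var(ȳ) = (1 − f)·s²/n with f = n/N = 3071/14372 = 0.21367938.
Var(ȳ) = (1 − 0.21367938)·317.1/3071 = 0.78632062·0.10325627 = 0.081192533.
SE(ȳ) = √(0.081192533) = 0.28494.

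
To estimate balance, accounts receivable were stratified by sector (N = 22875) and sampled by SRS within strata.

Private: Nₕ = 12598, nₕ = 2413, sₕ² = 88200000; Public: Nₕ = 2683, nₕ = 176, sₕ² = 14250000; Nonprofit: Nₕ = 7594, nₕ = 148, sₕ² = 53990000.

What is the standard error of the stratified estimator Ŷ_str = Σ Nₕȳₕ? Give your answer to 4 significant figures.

Var(Ŷ_str) = Σₕ Nₕ²(1 − fₕ)sₕ²/nₕ.
Private: 12598²·(1 − 2413/12598)·88200000/2413 = 4.6900114 × 10^12.
Public: 2683²·(1 − 176/2683)·14250000/176 = 5.4459946 × 10^11.
Nonprofit: 7594²·(1 − 148/7594)·53990000/148 = 2.0627435 × 10^13.
Sum = 2.5862046 × 10^13.
SE = √(2.5862046 × 10^13) = 5.085 × 10^6.

5.085 × 10^6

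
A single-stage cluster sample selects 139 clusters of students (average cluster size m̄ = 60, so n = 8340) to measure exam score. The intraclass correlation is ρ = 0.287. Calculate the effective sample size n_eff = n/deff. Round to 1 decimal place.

465.1

deff = 1 + (60 − 1)·0.287 = 1 + 16.933 = 17.933.
n_eff = 8340 / 17.933 = 465.1.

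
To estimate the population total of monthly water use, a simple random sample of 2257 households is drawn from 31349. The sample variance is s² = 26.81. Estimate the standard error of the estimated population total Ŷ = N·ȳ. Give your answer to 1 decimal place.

Var(Ŷ) = N²·Var(ȳ) = N²·(1 − n/N)·s²/n.
f = 2257/31349 = 0.07199592; Var(ȳ) = 0.92800408·26.81/2257 = 0.011023389.
Var(Ŷ) = 31349² · 0.011023389 = 1.0833344 × 10^7.
SE(Ŷ) = √(1.0833344 × 10^7) = 3291.4.

3291.4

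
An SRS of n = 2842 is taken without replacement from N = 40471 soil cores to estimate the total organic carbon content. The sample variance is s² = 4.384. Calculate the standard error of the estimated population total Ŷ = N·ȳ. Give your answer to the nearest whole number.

Var(Ŷ) = N²·Var(ȳ) = N²·(1 − n/N)·s²/n.
f = 2842/40471 = 0.07022312; Var(ȳ) = 0.92977688·4.384/2842 = 0.0014342512.
Var(Ŷ) = 40471² · 0.0014342512 = 2.3491627 × 10^6.
SE(Ŷ) = √(2.3491627 × 10^6) = 1533.

1533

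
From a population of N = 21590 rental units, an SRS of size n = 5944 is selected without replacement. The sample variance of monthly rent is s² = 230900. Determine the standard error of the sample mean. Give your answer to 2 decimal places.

Under SRS without replacement, Var(ȳ) = (1 − f)·s²/n with f = n/N = 5944/21590 = 0.27531264.
Var(ȳ) = (1 − 0.27531264)·230900/5944 = 0.72468736·38.845895 = 28.151129.
SE(ȳ) = √(28.151129) = 5.31.

5.31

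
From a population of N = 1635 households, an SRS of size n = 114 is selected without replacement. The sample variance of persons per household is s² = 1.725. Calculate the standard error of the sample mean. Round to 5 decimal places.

Under SRS without replacement, Var(ȳ) = (1 − f)·s²/n with f = n/N = 114/1635 = 0.06972477.
Var(ȳ) = (1 − 0.06972477)·1.725/114 = 0.93027523·0.015131579 = 0.014076533.
SE(ȳ) = √(0.014076533) = 0.11864.

0.11864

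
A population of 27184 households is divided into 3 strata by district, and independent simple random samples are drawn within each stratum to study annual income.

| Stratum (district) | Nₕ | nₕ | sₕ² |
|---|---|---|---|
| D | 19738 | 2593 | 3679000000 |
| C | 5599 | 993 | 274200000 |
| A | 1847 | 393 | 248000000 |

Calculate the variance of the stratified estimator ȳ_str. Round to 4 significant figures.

661700

Var(ȳ_str) = Σₕ Wₕ²(1 − fₕ)sₕ²/nₕ with Wₕ = Nₕ/N, N = 27184.
D: Wₕ = 0.72608888; term = 0.72608888²·(1 − 0.13137096)·3679000000/2593 = 649742.36.
C: Wₕ = 0.20596675; term = 0.20596675²·(1 − 0.17735310)·274200000/993 = 9636.6454.
A: Wₕ = 0.06794438; term = 0.06794438²·(1 − 0.21277748)·248000000/393 = 2293.315.
Sum = 661672.32.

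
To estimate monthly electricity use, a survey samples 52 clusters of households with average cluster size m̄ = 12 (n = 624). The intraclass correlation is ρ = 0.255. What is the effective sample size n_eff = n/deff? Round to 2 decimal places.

163.99

deff = 1 + (12 − 1)·0.255 = 1 + 2.805 = 3.805.
n_eff = 624 / 3.805 = 163.99.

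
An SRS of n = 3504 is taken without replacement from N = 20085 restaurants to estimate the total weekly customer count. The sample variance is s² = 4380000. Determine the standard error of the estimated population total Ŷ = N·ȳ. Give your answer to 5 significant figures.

645200

Var(Ŷ) = N²·Var(ȳ) = N²·(1 − n/N)·s²/n.
f = 3504/20085 = 0.17445855; Var(ȳ) = 0.82554145·4380000/3504 = 1031.9268.
Var(Ŷ) = 20085² · 1031.9268 = 4.1628673 × 10^11.
SE(Ŷ) = √(4.1628673 × 10^11) = 645200.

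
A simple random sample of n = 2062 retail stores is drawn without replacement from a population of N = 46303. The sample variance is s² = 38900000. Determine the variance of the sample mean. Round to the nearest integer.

Under SRS without replacement, Var(ȳ) = (1 − f)·s²/n with f = n/N = 2062/46303 = 0.04453275.
Var(ȳ) = (1 − 0.04453275)·38900000/2062 = 0.95546725·18865.179 = 18025.061.

18025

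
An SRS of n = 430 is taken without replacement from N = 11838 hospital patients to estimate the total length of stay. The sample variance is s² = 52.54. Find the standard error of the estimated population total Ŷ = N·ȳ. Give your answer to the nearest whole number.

4062

Var(Ŷ) = N²·Var(ȳ) = N²·(1 − n/N)·s²/n.
f = 430/11838 = 0.03632370; Var(ȳ) = 0.96367630·52.54/430 = 0.1177478.
Var(Ŷ) = 11838² · 0.1177478 = 1.650097 × 10^7.
SE(Ŷ) = √(1.650097 × 10^7) = 4062.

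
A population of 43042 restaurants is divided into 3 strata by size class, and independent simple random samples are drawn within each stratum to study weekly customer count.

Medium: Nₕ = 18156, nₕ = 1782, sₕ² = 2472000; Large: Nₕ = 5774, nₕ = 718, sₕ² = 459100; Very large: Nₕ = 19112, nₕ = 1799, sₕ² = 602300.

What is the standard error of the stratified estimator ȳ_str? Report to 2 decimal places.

17.10

Var(ȳ_str) = Σₕ Wₕ²(1 − fₕ)sₕ²/nₕ with Wₕ = Nₕ/N, N = 43042.
Medium: Wₕ = 0.42182055; term = 0.42182055²·(1 − 0.09814937)·2472000/1782 = 222.60291.
Large: Wₕ = 0.13414804; term = 0.13414804²·(1 − 0.12435054)·459100/718 = 10.075853.
Very large: Wₕ = 0.44403141; term = 0.44403141²·(1 − 0.09412934)·602300/1799 = 59.796433.
Sum = 292.4752.
SE = √(292.4752) = 17.10.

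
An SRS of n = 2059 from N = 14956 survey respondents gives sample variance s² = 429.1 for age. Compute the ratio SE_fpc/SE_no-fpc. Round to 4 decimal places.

0.9286

f = n/N = 2059/14956 = 0.13767050.
SE_no-fpc = √(s²/n) = 0.45651083; SE_fpc = √((1−f)s²/n) = 0.42392371.
Ratio = √(1−f) = 0.92861698.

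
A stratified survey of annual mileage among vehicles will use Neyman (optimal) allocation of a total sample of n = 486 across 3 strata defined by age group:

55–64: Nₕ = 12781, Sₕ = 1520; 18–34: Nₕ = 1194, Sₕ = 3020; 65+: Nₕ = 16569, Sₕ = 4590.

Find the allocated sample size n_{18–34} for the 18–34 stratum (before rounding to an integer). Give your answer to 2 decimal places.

17.69

Neyman allocation: nₕ = n·NₕSₕ / Σⱼ NⱼSⱼ.
Σ NⱼSⱼ = 12781·1520 + 1194·3020 + 16569·4590 = 9.908471 × 10^7.
n_{18–34} = 486·1194·3020 / (9.908471 × 10^7) = 17.69.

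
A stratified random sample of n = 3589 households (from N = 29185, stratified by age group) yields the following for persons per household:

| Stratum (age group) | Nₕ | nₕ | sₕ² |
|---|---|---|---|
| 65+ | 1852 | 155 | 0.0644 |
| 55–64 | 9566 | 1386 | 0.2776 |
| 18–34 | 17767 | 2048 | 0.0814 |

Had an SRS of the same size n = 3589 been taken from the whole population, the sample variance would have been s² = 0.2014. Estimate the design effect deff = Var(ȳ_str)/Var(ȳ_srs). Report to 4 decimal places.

Var(ȳ_str) = Σ Wₕ²(1−fₕ)sₕ²/nₕ with Wₕ = Nₕ/29185:
  65+: (1852/29185)²·(1−155/1852)·0.0644/155 = 1.5330545 × 10^-6
  55–64: (9566/29185)²·(1−1386/9566)·0.2776/1386 = 1.8400114 × 10^-5
  18–34: (17767/29185)²·(1−2048/17767)·0.0814/2048 = 1.303209 × 10^-5
  → Var(ȳ_str) = 3.2965259 × 10^-5.
Var(ȳ_srs) = (1 − 3589/29185)·0.2014/3589 = 4.9215105 × 10^-5.
deff = (3.2965259 × 10^-5) / (4.9215105 × 10^-5) = 0.6698.

0.6698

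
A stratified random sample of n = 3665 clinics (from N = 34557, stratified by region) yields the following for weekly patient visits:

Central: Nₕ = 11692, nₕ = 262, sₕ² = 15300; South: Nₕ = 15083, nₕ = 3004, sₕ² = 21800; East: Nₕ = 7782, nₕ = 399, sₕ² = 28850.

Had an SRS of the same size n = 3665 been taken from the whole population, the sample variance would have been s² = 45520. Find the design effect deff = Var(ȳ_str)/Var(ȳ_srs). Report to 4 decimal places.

Var(ȳ_str) = Σ Wₕ²(1−fₕ)sₕ²/nₕ with Wₕ = Nₕ/34557:
  Central: (11692/34557)²·(1−262/11692)·15300/262 = 6.5351131
  South: (15083/34557)²·(1−3004/15083)·21800/3004 = 1.1071417
  East: (7782/34557)²·(1−399/7782)·28850/399 = 3.4787639
  → Var(ȳ_str) = 11.121019.
Var(ȳ_srs) = (1 − 3665/34557)·45520/3665 = 11.102947.
deff = 11.121019 / 11.102947 = 1.0016.

1.0016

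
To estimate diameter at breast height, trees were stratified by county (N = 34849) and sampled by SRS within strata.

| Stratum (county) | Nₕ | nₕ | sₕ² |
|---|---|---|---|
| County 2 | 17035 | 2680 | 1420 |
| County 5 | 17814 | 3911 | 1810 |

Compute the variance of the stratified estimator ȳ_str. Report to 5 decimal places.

Var(ȳ_str) = Σₕ Wₕ²(1 − fₕ)sₕ²/nₕ with Wₕ = Nₕ/N, N = 34849.
County 2: Wₕ = 0.48882321; term = 0.48882321²·(1 − 0.15732316)·1420/2680 = 0.10668866.
County 5: Wₕ = 0.51117679; term = 0.51117679²·(1 − 0.21954642)·1810/3911 = 0.094380025.
Sum = 0.20106869.

0.20107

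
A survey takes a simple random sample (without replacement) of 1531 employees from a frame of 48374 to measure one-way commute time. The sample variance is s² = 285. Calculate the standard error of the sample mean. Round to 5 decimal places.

0.42457

Under SRS without replacement, Var(ȳ) = (1 − f)·s²/n with f = n/N = 1531/48374 = 0.03164923.
Var(ȳ) = (1 − 0.03164923)·285/1531 = 0.96835077·0.18615284 = 0.18026125.
SE(ȳ) = √(0.18026125) = 0.42457.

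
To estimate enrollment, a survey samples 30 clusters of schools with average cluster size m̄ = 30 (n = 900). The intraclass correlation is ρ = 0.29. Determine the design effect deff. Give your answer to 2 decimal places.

deff = 1 + (30 − 1)·0.29 = 1 + 8.41 = 9.41.

9.41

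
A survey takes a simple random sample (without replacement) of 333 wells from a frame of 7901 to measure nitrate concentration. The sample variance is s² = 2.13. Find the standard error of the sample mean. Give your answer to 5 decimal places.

Under SRS without replacement, Var(ȳ) = (1 − f)·s²/n with f = n/N = 333/7901 = 0.04214656.
Var(ȳ) = (1 − 0.04214656)·2.13/333 = 0.95785344·0.0063963964 = 0.0061268103.
SE(ȳ) = √(0.0061268103) = 0.07827.

0.07827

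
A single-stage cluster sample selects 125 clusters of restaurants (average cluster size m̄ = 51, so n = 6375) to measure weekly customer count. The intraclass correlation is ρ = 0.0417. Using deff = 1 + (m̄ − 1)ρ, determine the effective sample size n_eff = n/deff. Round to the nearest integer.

deff = 1 + (51 − 1)·0.0417 = 1 + 2.085 = 3.085.
n_eff = 6375 / 3.085 = 2066.

2066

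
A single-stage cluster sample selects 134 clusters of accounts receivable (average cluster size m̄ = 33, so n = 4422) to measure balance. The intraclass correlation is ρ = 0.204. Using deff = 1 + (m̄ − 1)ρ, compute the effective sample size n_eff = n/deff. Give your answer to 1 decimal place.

deff = 1 + (33 − 1)·0.204 = 1 + 6.528 = 7.528.
n_eff = 4422 / 7.528 = 587.4.

587.4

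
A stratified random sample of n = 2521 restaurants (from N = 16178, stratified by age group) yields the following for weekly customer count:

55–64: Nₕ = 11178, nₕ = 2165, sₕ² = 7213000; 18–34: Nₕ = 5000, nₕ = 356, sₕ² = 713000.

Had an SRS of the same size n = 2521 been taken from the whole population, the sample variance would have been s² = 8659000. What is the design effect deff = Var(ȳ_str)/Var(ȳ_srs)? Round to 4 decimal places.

0.5036

Var(ȳ_str) = Σ Wₕ²(1−fₕ)sₕ²/nₕ with Wₕ = Nₕ/16178:
  55–64: (11178/16178)²·(1−2165/11178)·7213000/2165 = 1282.4541
  18–34: (5000/16178)²·(1−356/5000)·713000/356 = 177.68554
  → Var(ȳ_str) = 1460.1396.
Var(ȳ_srs) = (1 − 2521/16178)·8659000/2521 = 2899.5151.
deff = 1460.1396 / 2899.5151 = 0.5036.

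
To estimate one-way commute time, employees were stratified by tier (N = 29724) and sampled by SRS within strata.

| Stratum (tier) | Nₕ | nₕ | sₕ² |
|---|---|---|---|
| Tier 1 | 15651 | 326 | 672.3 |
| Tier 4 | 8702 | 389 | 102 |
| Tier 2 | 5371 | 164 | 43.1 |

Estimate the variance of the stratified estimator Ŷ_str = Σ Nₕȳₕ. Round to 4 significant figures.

5.210 × 10^8

Var(Ŷ_str) = Σₕ Nₕ²(1 − fₕ)sₕ²/nₕ.
Tier 1: 15651²·(1 − 326/15651)·672.3/326 = 4.9463869 × 10^8.
Tier 4: 8702²·(1 − 389/8702)·102/389 = 1.8968257 × 10^7.
Tier 2: 5371²·(1 − 164/5371)·43.1/164 = 7.3498107 × 10^6.
Sum = 5.2095676 × 10^8.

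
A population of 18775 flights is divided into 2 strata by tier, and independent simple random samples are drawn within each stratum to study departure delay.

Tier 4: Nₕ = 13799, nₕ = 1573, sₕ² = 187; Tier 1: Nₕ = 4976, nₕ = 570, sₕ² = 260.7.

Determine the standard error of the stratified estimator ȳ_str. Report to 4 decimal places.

Var(ȳ_str) = Σₕ Wₕ²(1 − fₕ)sₕ²/nₕ with Wₕ = Nₕ/N, N = 18775.
Tier 4: Wₕ = 0.73496671; term = 0.73496671²·(1 − 0.11399377)·187/1573 = 0.056896428.
Tier 1: Wₕ = 0.26503329; term = 0.26503329²·(1 − 0.11454984)·260.7/570 = 0.028446651.
Sum = 0.085343079.
SE = √(0.085343079) = 0.2921.

0.2921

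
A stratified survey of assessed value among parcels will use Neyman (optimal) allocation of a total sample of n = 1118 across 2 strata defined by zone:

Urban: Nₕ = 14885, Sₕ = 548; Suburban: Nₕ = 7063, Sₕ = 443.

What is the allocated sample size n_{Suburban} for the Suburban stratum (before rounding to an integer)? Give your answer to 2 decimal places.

309.96

Neyman allocation: nₕ = n·NₕSₕ / Σⱼ NⱼSⱼ.
Σ NⱼSⱼ = 14885·548 + 7063·443 = 1.1285889 × 10^7.
n_{Suburban} = 1118·7063·443 / (1.1285889 × 10^7) = 309.96.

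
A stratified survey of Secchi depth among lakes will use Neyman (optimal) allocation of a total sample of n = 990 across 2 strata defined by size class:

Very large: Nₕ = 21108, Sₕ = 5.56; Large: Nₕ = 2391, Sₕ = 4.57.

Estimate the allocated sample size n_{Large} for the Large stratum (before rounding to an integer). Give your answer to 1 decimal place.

Neyman allocation: nₕ = n·NₕSₕ / Σⱼ NⱼSⱼ.
Σ NⱼSⱼ = 21108·5.56 + 2391·4.57 = 128287.35.
n_{Large} = 990·2391·4.57 / 128287.35 = 84.3.

84.3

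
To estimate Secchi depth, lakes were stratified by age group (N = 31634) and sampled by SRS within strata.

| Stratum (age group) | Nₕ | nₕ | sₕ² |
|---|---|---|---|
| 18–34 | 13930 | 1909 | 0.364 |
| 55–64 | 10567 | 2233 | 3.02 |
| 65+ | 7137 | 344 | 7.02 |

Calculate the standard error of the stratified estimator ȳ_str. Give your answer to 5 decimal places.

Var(ȳ_str) = Σₕ Wₕ²(1 − fₕ)sₕ²/nₕ with Wₕ = Nₕ/N, N = 31634.
18–34: Wₕ = 0.44034899; term = 0.44034899²·(1 − 0.13704235)·0.364/1909 = 3.1906484 × 10^-5.
55–64: Wₕ = 0.33403932; term = 0.33403932²·(1 − 0.21131825)·3.02/2233 = 1.190187 × 10^-4.
65+: Wₕ = 0.22561168; term = 0.22561168²·(1 − 0.04819952)·7.02/344 = 9.8866181 × 10^-4.
Sum = 0.001139587.
SE = √(0.001139587) = 0.03376.

0.03376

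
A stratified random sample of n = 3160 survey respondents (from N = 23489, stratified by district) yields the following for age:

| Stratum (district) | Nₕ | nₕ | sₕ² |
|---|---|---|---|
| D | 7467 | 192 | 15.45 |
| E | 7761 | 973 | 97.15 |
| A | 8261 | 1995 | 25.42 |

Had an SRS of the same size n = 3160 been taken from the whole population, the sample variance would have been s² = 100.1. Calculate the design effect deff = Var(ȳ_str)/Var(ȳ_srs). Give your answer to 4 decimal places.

Var(ȳ_str) = Σ Wₕ²(1−fₕ)sₕ²/nₕ with Wₕ = Nₕ/23489:
  D: (7467/23489)²·(1−192/7467)·15.45/192 = 0.0079227755
  E: (7761/23489)²·(1−973/7761)·97.15/973 = 0.0095336768
  A: (8261/23489)²·(1−1995/8261)·25.42/1995 = 0.0011954368
  → Var(ȳ_str) = 0.018651889.
Var(ȳ_srs) = (1 − 3160/23489)·100.1/3160 = 0.027415646.
deff = 0.018651889 / 0.027415646 = 0.6803.

0.6803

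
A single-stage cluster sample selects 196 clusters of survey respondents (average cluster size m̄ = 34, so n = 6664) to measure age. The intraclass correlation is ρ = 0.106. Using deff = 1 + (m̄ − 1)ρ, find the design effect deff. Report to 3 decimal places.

deff = 1 + (34 − 1)·0.106 = 1 + 3.498 = 4.498.

4.498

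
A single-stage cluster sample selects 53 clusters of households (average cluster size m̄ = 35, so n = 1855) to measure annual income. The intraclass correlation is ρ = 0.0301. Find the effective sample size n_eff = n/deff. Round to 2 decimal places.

deff = 1 + (35 − 1)·0.0301 = 1 + 1.0234 = 2.0234.
n_eff = 1855 / 2.0234 = 916.77.

916.77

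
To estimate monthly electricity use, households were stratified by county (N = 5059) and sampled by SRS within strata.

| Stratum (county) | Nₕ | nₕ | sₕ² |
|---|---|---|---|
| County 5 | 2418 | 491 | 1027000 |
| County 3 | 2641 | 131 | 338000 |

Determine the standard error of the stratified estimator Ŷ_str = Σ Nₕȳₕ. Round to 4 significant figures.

Var(Ŷ_str) = Σₕ Nₕ²(1 − fₕ)sₕ²/nₕ.
County 5: 2418²·(1 − 491/2418)·1027000/491 = 9.7460125 × 10^9.
County 3: 2641²·(1 − 131/2641)·338000/131 = 1.71036 × 10^10.
Sum = 2.6849613 × 10^10.
SE = √(2.6849613 × 10^10) = 163900.

163900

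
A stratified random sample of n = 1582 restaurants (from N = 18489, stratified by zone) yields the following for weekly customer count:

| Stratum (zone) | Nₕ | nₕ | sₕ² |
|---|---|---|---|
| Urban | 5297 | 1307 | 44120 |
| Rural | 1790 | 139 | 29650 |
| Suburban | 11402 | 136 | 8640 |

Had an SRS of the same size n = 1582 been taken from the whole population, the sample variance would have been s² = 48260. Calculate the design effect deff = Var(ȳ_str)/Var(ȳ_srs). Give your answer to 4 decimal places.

0.9967

Var(ȳ_str) = Σ Wₕ²(1−fₕ)sₕ²/nₕ with Wₕ = Nₕ/18489:
  Urban: (5297/18489)²·(1−1307/5297)·44120/1307 = 2.0870648
  Rural: (1790/18489)²·(1−139/1790)·29650/139 = 1.8440944
  Suburban: (11402/18489)²·(1−136/11402)·8640/136 = 23.872548
  → Var(ȳ_str) = 27.803707.
Var(ȳ_srs) = (1 − 1582/18489)·48260/1582 = 27.895488.
deff = 27.803707 / 27.895488 = 0.9967.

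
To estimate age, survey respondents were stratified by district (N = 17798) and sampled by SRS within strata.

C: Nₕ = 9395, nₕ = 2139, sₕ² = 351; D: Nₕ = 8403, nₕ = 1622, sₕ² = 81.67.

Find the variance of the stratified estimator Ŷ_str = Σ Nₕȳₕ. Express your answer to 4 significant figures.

Var(Ŷ_str) = Σₕ Nₕ²(1 − fₕ)sₕ²/nₕ.
C: 9395²·(1 − 2139/9395)·351/2139 = 1.1186401 × 10^7.
D: 8403²·(1 − 1622/8403)·81.67/1622 = 2.8690612 × 10^6.
Sum = 1.4055462 × 10^7.

1.406 × 10^7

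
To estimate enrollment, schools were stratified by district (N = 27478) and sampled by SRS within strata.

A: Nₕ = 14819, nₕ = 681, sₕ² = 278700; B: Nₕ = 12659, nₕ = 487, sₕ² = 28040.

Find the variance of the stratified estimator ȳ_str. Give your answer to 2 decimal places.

Var(ȳ_str) = Σₕ Wₕ²(1 − fₕ)sₕ²/nₕ with Wₕ = Nₕ/N, N = 27478.
A: Wₕ = 0.53930417; term = 0.53930417²·(1 − 0.04595452)·278700/681 = 113.56029.
B: Wₕ = 0.46069583; term = 0.46069583²·(1 − 0.03847065)·28040/487 = 11.750062.
Sum = 125.31035.

125.31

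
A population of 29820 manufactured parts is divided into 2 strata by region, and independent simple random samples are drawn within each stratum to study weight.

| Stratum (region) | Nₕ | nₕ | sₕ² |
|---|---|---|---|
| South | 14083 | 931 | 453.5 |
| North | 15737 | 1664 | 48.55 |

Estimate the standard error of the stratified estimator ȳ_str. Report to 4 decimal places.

Var(ȳ_str) = Σₕ Wₕ²(1 − fₕ)sₕ²/nₕ with Wₕ = Nₕ/N, N = 29820.
South: Wₕ = 0.47226693; term = 0.47226693²·(1 − 0.06610807)·453.5/931 = 0.10146104.
North: Wₕ = 0.52773307; term = 0.52773307²·(1 − 0.10573807)·48.55/1664 = 0.0072665667.
Sum = 0.10872761.
SE = √(0.10872761) = 0.3297.

0.3297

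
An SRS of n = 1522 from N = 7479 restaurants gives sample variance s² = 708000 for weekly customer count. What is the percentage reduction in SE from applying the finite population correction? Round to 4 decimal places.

10.7533

f = n/N = 1522/7479 = 0.20350314.
SE_no-fpc = √(s²/n) = 21.567972; SE_fpc = √((1−f)s²/n) = 19.248697.
Ratio = √(1−f) = 0.89246673. Reduction = 100·(1 − 0.89246673) = 10.7533%.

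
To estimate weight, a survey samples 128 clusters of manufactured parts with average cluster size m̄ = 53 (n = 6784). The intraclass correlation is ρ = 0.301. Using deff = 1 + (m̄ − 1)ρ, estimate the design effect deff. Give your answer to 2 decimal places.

16.65

deff = 1 + (53 − 1)·0.301 = 1 + 15.652 = 16.652.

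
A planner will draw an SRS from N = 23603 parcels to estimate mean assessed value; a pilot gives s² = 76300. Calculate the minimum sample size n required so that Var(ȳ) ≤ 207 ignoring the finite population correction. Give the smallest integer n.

369

Without fpc, n₀ = s²/D = 76300/207 = 368.5990.
Rounding up, n = 369.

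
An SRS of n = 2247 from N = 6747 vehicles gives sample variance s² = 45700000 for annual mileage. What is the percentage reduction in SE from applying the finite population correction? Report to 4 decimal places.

f = n/N = 2247/6747 = 0.33303691.
SE_no-fpc = √(s²/n) = 142.61216; SE_fpc = √((1−f)s²/n) = 116.46823.
Ratio = √(1−f) = 0.81667809. Reduction = 100·(1 − 0.81667809) = 18.3322%.

18.3322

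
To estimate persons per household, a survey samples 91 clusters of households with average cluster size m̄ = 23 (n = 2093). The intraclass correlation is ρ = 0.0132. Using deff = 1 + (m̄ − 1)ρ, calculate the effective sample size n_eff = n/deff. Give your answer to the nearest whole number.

deff = 1 + (23 − 1)·0.0132 = 1 + 0.2904 = 1.2904.
n_eff = 2093 / 1.2904 = 1622.

1622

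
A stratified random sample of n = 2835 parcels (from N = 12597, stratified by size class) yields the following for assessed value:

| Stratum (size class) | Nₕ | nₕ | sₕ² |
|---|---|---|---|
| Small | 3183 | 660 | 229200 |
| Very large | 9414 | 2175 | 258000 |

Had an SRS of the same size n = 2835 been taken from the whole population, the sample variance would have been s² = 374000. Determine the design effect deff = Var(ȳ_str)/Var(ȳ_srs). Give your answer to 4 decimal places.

0.6702

Var(ȳ_str) = Σ Wₕ²(1−fₕ)sₕ²/nₕ with Wₕ = Nₕ/12597:
  Small: (3183/12597)²·(1−660/3183)·229200/660 = 17.574797
  Very large: (9414/12597)²·(1−2175/9414)·258000/2175 = 50.942348
  → Var(ȳ_str) = 68.517145.
Var(ȳ_srs) = (1 − 2835/12597)·374000/2835 = 102.23279.
deff = 68.517145 / 102.23279 = 0.6702.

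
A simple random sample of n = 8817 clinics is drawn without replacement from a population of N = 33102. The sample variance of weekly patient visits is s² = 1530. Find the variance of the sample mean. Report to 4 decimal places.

Under SRS without replacement, Var(ȳ) = (1 − f)·s²/n with f = n/N = 8817/33102 = 0.26635853.
Var(ȳ) = (1 − 0.26635853)·1530/8817 = 0.73364147·0.17352841 = 0.12730764.

0.1273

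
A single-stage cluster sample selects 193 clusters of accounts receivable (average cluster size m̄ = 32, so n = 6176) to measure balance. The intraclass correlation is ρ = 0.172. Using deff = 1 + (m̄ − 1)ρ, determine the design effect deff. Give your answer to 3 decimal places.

deff = 1 + (32 − 1)·0.172 = 1 + 5.332 = 6.332.

6.332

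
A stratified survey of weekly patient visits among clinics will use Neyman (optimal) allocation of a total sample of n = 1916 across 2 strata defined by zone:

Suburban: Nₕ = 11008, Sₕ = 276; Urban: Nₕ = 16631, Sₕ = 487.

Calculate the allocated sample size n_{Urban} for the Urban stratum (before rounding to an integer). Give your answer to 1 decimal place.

1393.3

Neyman allocation: nₕ = n·NₕSₕ / Σⱼ NⱼSⱼ.
Σ NⱼSⱼ = 11008·276 + 16631·487 = 1.1137505 × 10^7.
n_{Urban} = 1916·16631·487 / (1.1137505 × 10^7) = 1393.3.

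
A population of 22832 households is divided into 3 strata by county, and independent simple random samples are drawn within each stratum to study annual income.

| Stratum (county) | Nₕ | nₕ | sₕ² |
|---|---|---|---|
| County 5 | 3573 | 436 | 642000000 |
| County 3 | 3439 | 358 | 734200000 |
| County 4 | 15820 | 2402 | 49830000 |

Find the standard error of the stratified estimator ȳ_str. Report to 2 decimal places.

285.99

Var(ȳ_str) = Σₕ Wₕ²(1 − fₕ)sₕ²/nₕ with Wₕ = Nₕ/N, N = 22832.
County 5: Wₕ = 0.15649089; term = 0.15649089²·(1 − 0.12202631)·642000000/436 = 31659.8.
County 3: Wₕ = 0.15062193; term = 0.15062193²·(1 − 0.10410003)·734200000/358 = 41683.801.
County 4: Wₕ = 0.69288718; term = 0.69288718²·(1 − 0.15183312)·49830000/2402 = 8447.423.
Sum = 81791.024.
SE = √(81791.024) = 285.99.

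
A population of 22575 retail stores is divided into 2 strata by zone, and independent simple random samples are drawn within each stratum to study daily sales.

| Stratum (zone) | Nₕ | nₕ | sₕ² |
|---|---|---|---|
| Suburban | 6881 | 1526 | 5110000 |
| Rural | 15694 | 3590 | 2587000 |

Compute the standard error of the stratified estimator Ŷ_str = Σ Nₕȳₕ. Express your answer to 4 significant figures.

510200

Var(Ŷ_str) = Σₕ Nₕ²(1 − fₕ)sₕ²/nₕ.
Suburban: 6881²·(1 − 1526/6881)·5110000/1526 = 1.2338927 × 10^11.
Rural: 15694²·(1 − 3590/15694)·2587000/3590 = 1.3688774 × 10^11.
Sum = 2.6027701 × 10^11.
SE = √(2.6027701 × 10^11) = 510200.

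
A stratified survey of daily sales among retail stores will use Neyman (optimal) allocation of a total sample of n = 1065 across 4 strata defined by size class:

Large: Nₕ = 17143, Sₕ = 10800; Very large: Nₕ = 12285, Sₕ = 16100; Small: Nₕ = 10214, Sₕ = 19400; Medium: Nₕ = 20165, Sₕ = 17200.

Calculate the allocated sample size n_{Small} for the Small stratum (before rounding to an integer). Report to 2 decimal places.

Neyman allocation: nₕ = n·NₕSₕ / Σⱼ NⱼSⱼ.
Σ NⱼSⱼ = 17143·10800 + 12285·16100 + 10214·19400 + 20165·17200 = 9.279225 × 10^8.
n_{Small} = 1065·10214·19400 / (9.279225 × 10^8) = 227.42.

227.42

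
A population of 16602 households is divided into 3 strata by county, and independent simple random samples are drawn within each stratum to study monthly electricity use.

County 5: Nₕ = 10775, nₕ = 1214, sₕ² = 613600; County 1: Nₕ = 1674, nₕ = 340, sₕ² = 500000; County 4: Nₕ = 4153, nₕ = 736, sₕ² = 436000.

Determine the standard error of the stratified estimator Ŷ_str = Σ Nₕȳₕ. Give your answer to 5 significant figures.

Var(Ŷ_str) = Σₕ Nₕ²(1 − fₕ)sₕ²/nₕ.
County 5: 10775²·(1 − 1214/10775)·613600/1214 = 5.2069962 × 10^10.
County 1: 1674²·(1 − 340/1674)·500000/340 = 3.2839941 × 10^9.
County 4: 4153²·(1 − 736/4153)·436000/736 = 8.4065071 × 10^9.
Sum = 6.3760463 × 10^10.
SE = √(6.3760463 × 10^10) = 252510.

252510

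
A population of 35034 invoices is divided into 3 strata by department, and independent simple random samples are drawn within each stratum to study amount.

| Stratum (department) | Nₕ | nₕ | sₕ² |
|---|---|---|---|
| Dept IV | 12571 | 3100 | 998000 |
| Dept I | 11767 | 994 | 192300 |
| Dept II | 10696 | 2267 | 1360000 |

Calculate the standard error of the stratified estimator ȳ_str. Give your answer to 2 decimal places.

Var(ȳ_str) = Σₕ Wₕ²(1 − fₕ)sₕ²/nₕ with Wₕ = Nₕ/N, N = 35034.
Dept IV: Wₕ = 0.35882286; term = 0.35882286²·(1 − 0.24659932)·998000/3100 = 31.228783.
Dept I: Wₕ = 0.33587372; term = 0.33587372²·(1 − 0.08447353)·192300/994 = 19.980938.
Dept II: Wₕ = 0.30530342; term = 0.30530342²·(1 − 0.21194839)·1360000/2267 = 44.066178.
Sum = 95.275899.
SE = √(95.275899) = 9.76.

9.76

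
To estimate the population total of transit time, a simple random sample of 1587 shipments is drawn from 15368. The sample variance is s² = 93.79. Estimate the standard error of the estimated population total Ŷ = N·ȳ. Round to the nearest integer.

Var(Ŷ) = N²·Var(ȳ) = N²·(1 − n/N)·s²/n.
f = 1587/15368 = 0.10326653; Var(ȳ) = 0.89673347·93.79/1587 = 0.052995988.
Var(Ŷ) = 15368² · 0.052995988 = 1.251635 × 10^7.
SE(Ŷ) = √(1.251635 × 10^7) = 3538.

3538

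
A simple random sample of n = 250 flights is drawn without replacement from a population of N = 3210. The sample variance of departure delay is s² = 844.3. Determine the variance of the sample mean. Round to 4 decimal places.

Under SRS without replacement, Var(ȳ) = (1 − f)·s²/n with f = n/N = 250/3210 = 0.07788162.
Var(ȳ) = (1 − 0.07788162)·844.3/250 = 0.92211838·3.3772 = 3.1141782.

3.1142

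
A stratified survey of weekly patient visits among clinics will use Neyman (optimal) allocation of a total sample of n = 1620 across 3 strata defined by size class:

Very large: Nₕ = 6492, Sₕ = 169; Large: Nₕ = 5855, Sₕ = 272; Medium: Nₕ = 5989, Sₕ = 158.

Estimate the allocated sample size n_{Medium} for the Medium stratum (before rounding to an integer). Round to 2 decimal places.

421.61

Neyman allocation: nₕ = n·NₕSₕ / Σⱼ NⱼSⱼ.
Σ NⱼSⱼ = 6492·169 + 5855·272 + 5989·158 = 3.63597 × 10^6.
n_{Medium} = 1620·5989·158 / (3.63597 × 10^6) = 421.61.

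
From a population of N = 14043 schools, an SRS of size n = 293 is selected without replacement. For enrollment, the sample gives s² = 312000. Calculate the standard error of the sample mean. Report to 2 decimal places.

32.29

Under SRS without replacement, Var(ȳ) = (1 − f)·s²/n with f = n/N = 293/14043 = 0.02086449.
Var(ȳ) = (1 − 0.02086449)·312000/293 = 0.97913551·1064.8464 = 1042.6289.
SE(ȳ) = √(1042.6289) = 32.29.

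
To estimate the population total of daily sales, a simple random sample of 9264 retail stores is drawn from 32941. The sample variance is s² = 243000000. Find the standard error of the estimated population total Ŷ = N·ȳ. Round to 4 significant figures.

4.523 × 10^6

Var(Ŷ) = N²·Var(ȳ) = N²·(1 − n/N)·s²/n.
f = 9264/32941 = 0.28123008; Var(ȳ) = 0.71876992·243000000/9264 = 18853.745.
Var(Ŷ) = 32941² · 18853.745 = 2.0458377 × 10^13.
SE(Ŷ) = √(2.0458377 × 10^13) = 4.523 × 10^6.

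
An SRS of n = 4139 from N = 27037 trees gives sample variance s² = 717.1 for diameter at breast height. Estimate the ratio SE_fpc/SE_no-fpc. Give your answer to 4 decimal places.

f = n/N = 4139/27037 = 0.15308651.
SE_no-fpc = √(s²/n) = 0.4162384; SE_fpc = √((1−f)s²/n) = 0.38305547.
Ratio = √(1−f) = 0.92027903.

0.9203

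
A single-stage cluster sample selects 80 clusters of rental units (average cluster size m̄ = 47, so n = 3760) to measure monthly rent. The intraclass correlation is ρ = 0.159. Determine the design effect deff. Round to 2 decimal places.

8.31

deff = 1 + (47 − 1)·0.159 = 1 + 7.314 = 8.314.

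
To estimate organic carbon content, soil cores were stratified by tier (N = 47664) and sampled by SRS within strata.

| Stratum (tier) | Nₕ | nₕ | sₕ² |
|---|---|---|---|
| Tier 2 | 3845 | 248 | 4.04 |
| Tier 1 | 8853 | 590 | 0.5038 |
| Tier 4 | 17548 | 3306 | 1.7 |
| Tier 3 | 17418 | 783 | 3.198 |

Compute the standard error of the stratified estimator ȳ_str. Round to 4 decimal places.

Var(ȳ_str) = Σₕ Wₕ²(1 − fₕ)sₕ²/nₕ with Wₕ = Nₕ/N, N = 47664.
Tier 2: Wₕ = 0.08066885; term = 0.08066885²·(1 − 0.06449935)·4.04/248 = 9.9171183 × 10^-5.
Tier 1: Wₕ = 0.18573766; term = 0.18573766²·(1 − 0.06664408)·0.5038/590 = 2.7494979 × 10^-5.
Tier 4: Wₕ = 0.36816046; term = 0.36816046²·(1 − 0.18839754)·1.7/3306 = 5.6567073 × 10^-5.
Tier 3: Wₕ = 0.36543303; term = 0.36543303²·(1 − 0.04495350)·3.198/783 = 5.2090295 × 10^-4.
Sum = 7.0413619 × 10^-4.
SE = √(7.0413619 × 10^-4) = 0.0265.

0.0265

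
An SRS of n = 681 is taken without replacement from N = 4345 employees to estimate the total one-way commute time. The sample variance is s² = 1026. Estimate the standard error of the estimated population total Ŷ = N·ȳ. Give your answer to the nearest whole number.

4897

Var(Ŷ) = N²·Var(ȳ) = N²·(1 − n/N)·s²/n.
f = 681/4345 = 0.15673188; Var(ȳ) = 0.84326812·1026/681 = 1.2704744.
Var(Ŷ) = 4345² · 1.2704744 = 2.3985318 × 10^7.
SE(Ŷ) = √(2.3985318 × 10^7) = 4897.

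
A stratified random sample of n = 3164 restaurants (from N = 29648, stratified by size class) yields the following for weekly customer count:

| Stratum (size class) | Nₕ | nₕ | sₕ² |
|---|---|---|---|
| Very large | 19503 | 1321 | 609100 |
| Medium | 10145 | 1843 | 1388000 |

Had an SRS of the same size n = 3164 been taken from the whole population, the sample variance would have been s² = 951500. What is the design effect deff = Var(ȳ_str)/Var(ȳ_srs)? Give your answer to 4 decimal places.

Var(ȳ_str) = Σ Wₕ²(1−fₕ)sₕ²/nₕ with Wₕ = Nₕ/29648:
  Very large: (19503/29648)²·(1−1321/19503)·609100/1321 = 186.01075
  Medium: (10145/29648)²·(1−1843/10145)·1388000/1843 = 72.161925
  → Var(ȳ_str) = 258.17268.
Var(ȳ_srs) = (1 − 3164/29648)·951500/3164 = 268.6337.
deff = 258.17268 / 268.6337 = 0.9611.

0.9611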